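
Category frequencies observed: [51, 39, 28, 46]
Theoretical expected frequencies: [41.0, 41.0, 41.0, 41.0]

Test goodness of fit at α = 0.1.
Chi-square goodness of fit test:
H₀: observed counts match expected distribution
H₁: observed counts differ from expected distribution
df = k - 1 = 3
χ² = Σ(O - E)²/E
   = (51 - 41.0)²/41.0 + (39 - 41.0)²/41.0 + (28 - 41.0)²/41.0 + (46 - 41.0)²/41.0
   = 2.439 + 0.098 + 4.122 + 0.610
   = 7.27
p-value = 0.0638

Since p-value < α = 0.1, we reject H₀.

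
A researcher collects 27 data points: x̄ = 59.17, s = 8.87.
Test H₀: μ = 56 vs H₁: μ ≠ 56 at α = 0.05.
One-sample t-test:
H₀: μ = 56
H₁: μ ≠ 56
df = n - 1 = 26
t = (x̄ - μ₀) / (s/√n) = (59.17 - 56) / (8.87/√27) = 1.857
p-value = 0.0747

Since p-value > α = 0.05, we fail to reject H₀.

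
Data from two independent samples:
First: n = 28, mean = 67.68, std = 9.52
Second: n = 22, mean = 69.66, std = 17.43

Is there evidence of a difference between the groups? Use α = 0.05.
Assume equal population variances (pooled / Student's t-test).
Student's two-sample t-test (equal variances):
H₀: μ₁ = μ₂
H₁: μ₁ ≠ μ₂
df = n₁ + n₂ - 2 = 48
Pooled variance s_p² = [(n₁-1)s₁² + (n₂-1)s₂²] / (n₁ + n₂ - 2) = [(27)(9.52²) + (21)(17.43²)] / 48 = 183.8942
SE = √(s_p²(1/n₁ + 1/n₂)) = √(183.8942 × (1/28 + 1/22)) = 3.8635
t = (x̄₁ - x̄₂) / SE = (67.68 - 69.66) / 3.8635 = -1.98 / 3.8635 = -0.512
p-value = 0.6107

Since p-value > α = 0.05, we fail to reject H₀.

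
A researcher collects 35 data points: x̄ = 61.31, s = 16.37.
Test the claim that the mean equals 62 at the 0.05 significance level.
One-sample t-test:
H₀: μ = 62
H₁: μ ≠ 62
df = n - 1 = 34
t = (x̄ - μ₀) / (s/√n) = (61.31 - 62) / (16.37/√35) = -0.249
p-value = 0.8046

Since p-value > α = 0.05, we fail to reject H₀.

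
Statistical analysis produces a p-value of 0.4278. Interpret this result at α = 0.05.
Since p = 0.4278 > α = 0.05, fail to reject H₀.
There is insufficient evidence to reject the null hypothesis; the result is not statistically significant at the 0.05 level.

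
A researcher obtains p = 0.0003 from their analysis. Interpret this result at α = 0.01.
Since p = 0.0003 < α = 0.01, reject H₀.
There is sufficient evidence to reject the null hypothesis; the result is statistically significant at the 0.01 level.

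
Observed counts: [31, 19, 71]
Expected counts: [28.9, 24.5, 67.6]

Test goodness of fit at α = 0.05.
Chi-square goodness of fit test:
H₀: observed counts match expected distribution
H₁: observed counts differ from expected distribution
df = k - 1 = 2
χ² = Σ(O - E)²/E
   = (31 - 28.9)²/28.9 + (19 - 24.5)²/24.5 + (71 - 67.6)²/67.6
   = 0.153 + 1.235 + 0.171
   = 1.56
p-value = 0.4588

Since p-value > α = 0.05, we fail to reject H₀.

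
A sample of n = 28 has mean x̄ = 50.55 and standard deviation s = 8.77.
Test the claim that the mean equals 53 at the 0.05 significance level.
One-sample t-test:
H₀: μ = 53
H₁: μ ≠ 53
df = n - 1 = 27
t = (x̄ - μ₀) / (s/√n) = (50.55 - 53) / (8.77/√28) = -1.478
p-value = 0.1509

Since p-value > α = 0.05, we fail to reject H₀.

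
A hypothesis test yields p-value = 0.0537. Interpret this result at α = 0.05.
Since p = 0.0537 > α = 0.05, fail to reject H₀.
There is insufficient evidence to reject the null hypothesis; the result is not statistically significant at the 0.05 level.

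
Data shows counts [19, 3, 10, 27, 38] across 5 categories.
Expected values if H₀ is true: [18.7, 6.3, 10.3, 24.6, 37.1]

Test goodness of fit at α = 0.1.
Chi-square goodness of fit test:
H₀: observed counts match expected distribution
H₁: observed counts differ from expected distribution
df = k - 1 = 4
χ² = Σ(O - E)²/E
   = (19 - 18.7)²/18.7 + (3 - 6.3)²/6.3 + (10 - 10.3)²/10.3 + (27 - 24.6)²/24.6 + (38 - 37.1)²/37.1
   = 0.005 + 1.729 + 0.009 + 0.234 + 0.022
   = 2.00
p-value = 0.7361

Since p-value > α = 0.1, we fail to reject H₀.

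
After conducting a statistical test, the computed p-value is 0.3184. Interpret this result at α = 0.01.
Since p = 0.3184 > α = 0.01, fail to reject H₀.
There is insufficient evidence to reject the null hypothesis; the result is not statistically significant at the 0.01 level.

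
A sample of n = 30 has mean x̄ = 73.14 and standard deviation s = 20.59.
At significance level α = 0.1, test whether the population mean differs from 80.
One-sample t-test:
H₀: μ = 80
H₁: μ ≠ 80
df = n - 1 = 29
t = (x̄ - μ₀) / (s/√n) = (73.14 - 80) / (20.59/√30) = -1.825
p-value = 0.0783

Since p-value < α = 0.1, we reject H₀.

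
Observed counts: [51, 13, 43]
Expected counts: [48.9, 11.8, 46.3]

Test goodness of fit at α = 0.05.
Chi-square goodness of fit test:
H₀: observed counts match expected distribution
H₁: observed counts differ from expected distribution
df = k - 1 = 2
χ² = Σ(O - E)²/E
   = (51 - 48.9)²/48.9 + (13 - 11.8)²/11.8 + (43 - 46.3)²/46.3
   = 0.090 + 0.122 + 0.235
   = 0.45
p-value = 0.7995

Since p-value > α = 0.05, we fail to reject H₀.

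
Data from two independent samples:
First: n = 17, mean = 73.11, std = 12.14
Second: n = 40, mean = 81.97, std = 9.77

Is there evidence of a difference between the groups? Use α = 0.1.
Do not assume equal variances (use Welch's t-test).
Welch's two-sample t-test:
H₀: μ₁ = μ₂
H₁: μ₁ ≠ μ₂
s₁²/n₁ = 12.14²/17 = 8.6694,  s₂²/n₂ = 9.77²/40 = 2.3863
SE = √(s₁²/n₁ + s₂²/n₂) = √(8.6694 + 2.3863) = 3.3250
df (Welch-Satterthwaite) = (s₁²/n₁ + s₂²/n₂)² / [(s₁²/n₁)²/(n₁-1) + (s₂²/n₂)²/(n₂-1)] ≈ 25.24
t = (x̄₁ - x̄₂) / SE = (73.11 - 81.97) / 3.3250 = -8.86 / 3.3250 = -2.665
p-value = 0.0132

Since p-value < α = 0.1, we reject H₀.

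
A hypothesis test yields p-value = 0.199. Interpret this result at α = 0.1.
Since p = 0.199 > α = 0.1, fail to reject H₀.
There is insufficient evidence to reject the null hypothesis; the result is not statistically significant at the 0.1 level.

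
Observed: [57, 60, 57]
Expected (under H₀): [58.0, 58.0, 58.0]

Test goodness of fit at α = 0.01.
Chi-square goodness of fit test:
H₀: observed counts match expected distribution
H₁: observed counts differ from expected distribution
df = k - 1 = 2
χ² = Σ(O - E)²/E
   = (57 - 58.0)²/58.0 + (60 - 58.0)²/58.0 + (57 - 58.0)²/58.0
   = 0.017 + 0.069 + 0.017
   = 0.10
p-value = 0.9496

Since p-value > α = 0.01, we fail to reject H₀.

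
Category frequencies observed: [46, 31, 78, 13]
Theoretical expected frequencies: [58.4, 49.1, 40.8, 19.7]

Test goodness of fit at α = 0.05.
Chi-square goodness of fit test:
H₀: observed counts match expected distribution
H₁: observed counts differ from expected distribution
df = k - 1 = 3
χ² = Σ(O - E)²/E
   = (46 - 58.4)²/58.4 + (31 - 49.1)²/49.1 + (78 - 40.8)²/40.8 + (13 - 19.7)²/19.7
   = 2.633 + 6.672 + 33.918 + 2.279
   = 45.50
p-value < 0.0001

Since p-value < α = 0.05, we reject H₀.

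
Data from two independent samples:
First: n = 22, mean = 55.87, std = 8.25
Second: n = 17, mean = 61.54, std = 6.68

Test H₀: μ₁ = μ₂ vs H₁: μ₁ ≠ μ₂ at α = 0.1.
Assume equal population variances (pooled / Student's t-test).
Student's two-sample t-test (equal variances):
H₀: μ₁ = μ₂
H₁: μ₁ ≠ μ₂
df = n₁ + n₂ - 2 = 37
Pooled variance s_p² = [(n₁-1)s₁² + (n₂-1)s₂²] / (n₁ + n₂ - 2) = [(21)(8.25²) + (16)(6.68²)] / 37 = 57.9262
SE = √(s_p²(1/n₁ + 1/n₂)) = √(57.9262 × (1/22 + 1/17)) = 2.4577
t = (x̄₁ - x̄₂) / SE = (55.87 - 61.54) / 2.4577 = -5.67 / 2.4577 = -2.307
p-value = 0.0268

Since p-value < α = 0.1, we reject H₀.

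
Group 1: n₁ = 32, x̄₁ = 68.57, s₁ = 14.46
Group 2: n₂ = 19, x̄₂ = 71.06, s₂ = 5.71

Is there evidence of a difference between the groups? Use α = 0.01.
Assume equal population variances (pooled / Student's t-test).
Student's two-sample t-test (equal variances):
H₀: μ₁ = μ₂
H₁: μ₁ ≠ μ₂
df = n₁ + n₂ - 2 = 49
Pooled variance s_p² = [(n₁-1)s₁² + (n₂-1)s₂²] / (n₁ + n₂ - 2) = [(31)(14.46²) + (18)(5.71²)] / 49 = 144.2595
SE = √(s_p²(1/n₁ + 1/n₂)) = √(144.2595 × (1/32 + 1/19)) = 3.4786
t = (x̄₁ - x̄₂) / SE = (68.57 - 71.06) / 3.4786 = -2.49 / 3.4786 = -0.716
p-value = 0.4775

Since p-value > α = 0.01, we fail to reject H₀.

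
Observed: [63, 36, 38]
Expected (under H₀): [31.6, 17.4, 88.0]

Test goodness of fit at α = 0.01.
Chi-square goodness of fit test:
H₀: observed counts match expected distribution
H₁: observed counts differ from expected distribution
df = k - 1 = 2
χ² = Σ(O - E)²/E
   = (63 - 31.6)²/31.6 + (36 - 17.4)²/17.4 + (38 - 88.0)²/88.0
   = 31.201 + 19.883 + 28.409
   = 79.49
p-value < 0.0001

Since p-value < α = 0.01, we reject H₀.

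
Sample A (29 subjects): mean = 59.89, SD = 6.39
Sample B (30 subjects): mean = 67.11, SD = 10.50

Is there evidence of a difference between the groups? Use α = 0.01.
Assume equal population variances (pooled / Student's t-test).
Student's two-sample t-test (equal variances):
H₀: μ₁ = μ₂
H₁: μ₁ ≠ μ₂
df = n₁ + n₂ - 2 = 57
Pooled variance s_p² = [(n₁-1)s₁² + (n₂-1)s₂²] / (n₁ + n₂ - 2) = [(28)(6.39²) + (29)(10.50²)] / 57 = 76.1500
SE = √(s_p²(1/n₁ + 1/n₂)) = √(76.1500 × (1/29 + 1/30)) = 2.2725
t = (x̄₁ - x̄₂) / SE = (59.89 - 67.11) / 2.2725 = -7.22 / 2.2725 = -3.177
p-value = 0.0024

Since p-value < α = 0.01, we reject H₀.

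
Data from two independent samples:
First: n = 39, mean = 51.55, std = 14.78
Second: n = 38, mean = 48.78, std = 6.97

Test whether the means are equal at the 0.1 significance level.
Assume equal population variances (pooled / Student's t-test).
Student's two-sample t-test (equal variances):
H₀: μ₁ = μ₂
H₁: μ₁ ≠ μ₂
df = n₁ + n₂ - 2 = 75
Pooled variance s_p² = [(n₁-1)s₁² + (n₂-1)s₂²] / (n₁ + n₂ - 2) = [(38)(14.78²) + (37)(6.97²)] / 75 = 134.6471
SE = √(s_p²(1/n₁ + 1/n₂)) = √(134.6471 × (1/39 + 1/38)) = 2.6450
t = (x̄₁ - x̄₂) / SE = (51.55 - 48.78) / 2.6450 = 2.77 / 2.6450 = 1.047
p-value = 0.2983

Since p-value > α = 0.1, we fail to reject H₀.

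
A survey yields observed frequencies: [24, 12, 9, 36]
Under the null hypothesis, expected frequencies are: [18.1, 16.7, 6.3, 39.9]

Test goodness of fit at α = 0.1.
Chi-square goodness of fit test:
H₀: observed counts match expected distribution
H₁: observed counts differ from expected distribution
df = k - 1 = 3
χ² = Σ(O - E)²/E
   = (24 - 18.1)²/18.1 + (12 - 16.7)²/16.7 + (9 - 6.3)²/6.3 + (36 - 39.9)²/39.9
   = 1.923 + 1.323 + 1.157 + 0.381
   = 4.78
p-value = 0.1883

Since p-value > α = 0.1, we fail to reject H₀.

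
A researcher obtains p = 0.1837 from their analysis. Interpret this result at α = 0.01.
Since p = 0.1837 > α = 0.01, fail to reject H₀.
There is insufficient evidence to reject the null hypothesis; the result is not statistically significant at the 0.01 level.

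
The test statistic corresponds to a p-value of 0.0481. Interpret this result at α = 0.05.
Since p = 0.0481 < α = 0.05, reject H₀.
There is sufficient evidence to reject the null hypothesis; the result is statistically significant at the 0.05 level.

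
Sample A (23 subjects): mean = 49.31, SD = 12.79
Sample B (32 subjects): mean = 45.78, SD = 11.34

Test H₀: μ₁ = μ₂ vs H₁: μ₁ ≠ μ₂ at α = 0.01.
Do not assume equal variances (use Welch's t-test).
Welch's two-sample t-test:
H₀: μ₁ = μ₂
H₁: μ₁ ≠ μ₂
s₁²/n₁ = 12.79²/23 = 7.1124,  s₂²/n₂ = 11.34²/32 = 4.0186
SE = √(s₁²/n₁ + s₂²/n₂) = √(7.1124 + 4.0186) = 3.3363
df (Welch-Satterthwaite) = (s₁²/n₁ + s₂²/n₂)² / [(s₁²/n₁)²/(n₁-1) + (s₂²/n₂)²/(n₂-1)] ≈ 43.93
t = (x̄₁ - x̄₂) / SE = (49.31 - 45.78) / 3.3363 = 3.53 / 3.3363 = 1.058
p-value = 0.2958

Since p-value > α = 0.01, we fail to reject H₀.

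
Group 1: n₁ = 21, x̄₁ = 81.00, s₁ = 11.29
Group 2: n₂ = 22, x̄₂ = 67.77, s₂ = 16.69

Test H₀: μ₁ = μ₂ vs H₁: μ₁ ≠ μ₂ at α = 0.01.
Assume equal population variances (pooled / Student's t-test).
Student's two-sample t-test (equal variances):
H₀: μ₁ = μ₂
H₁: μ₁ ≠ μ₂
df = n₁ + n₂ - 2 = 41
Pooled variance s_p² = [(n₁-1)s₁² + (n₂-1)s₂²] / (n₁ + n₂ - 2) = [(20)(11.29²) + (21)(16.69²)] / 41 = 204.8527
SE = √(s_p²(1/n₁ + 1/n₂)) = √(204.8527 × (1/21 + 1/22)) = 4.3665
t = (x̄₁ - x̄₂) / SE = (81.00 - 67.77) / 4.3665 = 13.23 / 4.3665 = 3.030
p-value = 0.0042

Since p-value < α = 0.01, we reject H₀.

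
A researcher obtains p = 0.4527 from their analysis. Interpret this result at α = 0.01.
Since p = 0.4527 > α = 0.01, fail to reject H₀.
There is insufficient evidence to reject the null hypothesis; the result is not statistically significant at the 0.01 level.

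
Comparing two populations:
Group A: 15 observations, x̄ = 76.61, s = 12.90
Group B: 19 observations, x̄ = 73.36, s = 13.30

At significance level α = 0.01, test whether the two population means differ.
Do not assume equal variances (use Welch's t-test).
Welch's two-sample t-test:
H₀: μ₁ = μ₂
H₁: μ₁ ≠ μ₂
s₁²/n₁ = 12.90²/15 = 11.0940,  s₂²/n₂ = 13.30²/19 = 9.3100
SE = √(s₁²/n₁ + s₂²/n₂) = √(11.0940 + 9.3100) = 4.5171
df (Welch-Satterthwaite) = (s₁²/n₁ + s₂²/n₂)² / [(s₁²/n₁)²/(n₁-1) + (s₂²/n₂)²/(n₂-1)] ≈ 30.60
t = (x̄₁ - x̄₂) / SE = (76.61 - 73.36) / 4.5171 = 3.25 / 4.5171 = 0.719
p-value = 0.4773

Since p-value > α = 0.01, we fail to reject H₀.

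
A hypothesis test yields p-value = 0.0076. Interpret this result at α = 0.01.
Since p = 0.0076 < α = 0.01, reject H₀.
There is sufficient evidence to reject the null hypothesis; the result is statistically significant at the 0.01 level.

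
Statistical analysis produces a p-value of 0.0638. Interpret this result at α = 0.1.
Since p = 0.0638 < α = 0.1, reject H₀.
There is sufficient evidence to reject the null hypothesis; the result is statistically significant at the 0.1 level.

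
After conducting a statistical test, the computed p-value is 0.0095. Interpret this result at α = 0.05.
Since p = 0.0095 < α = 0.05, reject H₀.
There is sufficient evidence to reject the null hypothesis; the result is statistically significant at the 0.05 level.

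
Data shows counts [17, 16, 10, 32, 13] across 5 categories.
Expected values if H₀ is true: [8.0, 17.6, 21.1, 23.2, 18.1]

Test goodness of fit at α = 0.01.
Chi-square goodness of fit test:
H₀: observed counts match expected distribution
H₁: observed counts differ from expected distribution
df = k - 1 = 4
χ² = Σ(O - E)²/E
   = (17 - 8.0)²/8.0 + (16 - 17.6)²/17.6 + (10 - 21.1)²/21.1 + (32 - 23.2)²/23.2 + (13 - 18.1)²/18.1
   = 10.125 + 0.145 + 5.839 + 3.338 + 1.437
   = 20.88
p-value = 0.0003

Since p-value < α = 0.01, we reject H₀.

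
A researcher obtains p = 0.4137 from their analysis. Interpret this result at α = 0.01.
Since p = 0.4137 > α = 0.01, fail to reject H₀.
There is insufficient evidence to reject the null hypothesis; the result is not statistically significant at the 0.01 level.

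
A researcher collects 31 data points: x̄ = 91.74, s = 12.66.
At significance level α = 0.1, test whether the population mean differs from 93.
One-sample t-test:
H₀: μ = 93
H₁: μ ≠ 93
df = n - 1 = 30
t = (x̄ - μ₀) / (s/√n) = (91.74 - 93) / (12.66/√31) = -0.554
p-value = 0.5836

Since p-value > α = 0.1, we fail to reject H₀.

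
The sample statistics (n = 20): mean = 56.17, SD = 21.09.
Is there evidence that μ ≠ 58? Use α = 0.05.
One-sample t-test:
H₀: μ = 58
H₁: μ ≠ 58
df = n - 1 = 19
t = (x̄ - μ₀) / (s/√n) = (56.17 - 58) / (21.09/√20) = -0.388
p-value = 0.7023

Since p-value > α = 0.05, we fail to reject H₀.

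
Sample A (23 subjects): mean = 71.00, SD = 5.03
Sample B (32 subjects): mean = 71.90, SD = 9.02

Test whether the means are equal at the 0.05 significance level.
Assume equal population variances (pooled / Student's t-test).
Student's two-sample t-test (equal variances):
H₀: μ₁ = μ₂
H₁: μ₁ ≠ μ₂
df = n₁ + n₂ - 2 = 53
Pooled variance s_p² = [(n₁-1)s₁² + (n₂-1)s₂²] / (n₁ + n₂ - 2) = [(22)(5.03²) + (31)(9.02²)] / 53 = 58.0904
SE = √(s_p²(1/n₁ + 1/n₂)) = √(58.0904 × (1/23 + 1/32)) = 2.0835
t = (x̄₁ - x̄₂) / SE = (71.00 - 71.90) / 2.0835 = -0.90 / 2.0835 = -0.432
p-value = 0.6675

Since p-value > α = 0.05, we fail to reject H₀.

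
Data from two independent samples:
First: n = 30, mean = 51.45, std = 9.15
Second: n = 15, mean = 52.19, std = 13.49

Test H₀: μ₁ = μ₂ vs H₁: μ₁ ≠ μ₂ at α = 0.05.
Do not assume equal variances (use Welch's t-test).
Welch's two-sample t-test:
H₀: μ₁ = μ₂
H₁: μ₁ ≠ μ₂
s₁²/n₁ = 9.15²/30 = 2.7908,  s₂²/n₂ = 13.49²/15 = 12.1320
SE = √(s₁²/n₁ + s₂²/n₂) = √(2.7908 + 12.1320) = 3.8630
df (Welch-Satterthwaite) = (s₁²/n₁ + s₂²/n₂)² / [(s₁²/n₁)²/(n₁-1) + (s₂²/n₂)²/(n₂-1)] ≈ 20.65
t = (x̄₁ - x̄₂) / SE = (51.45 - 52.19) / 3.8630 = -0.74 / 3.8630 = -0.192
p-value = 0.8500

Since p-value > α = 0.05, we fail to reject H₀.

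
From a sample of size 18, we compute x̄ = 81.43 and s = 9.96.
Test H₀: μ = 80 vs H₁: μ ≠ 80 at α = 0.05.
One-sample t-test:
H₀: μ = 80
H₁: μ ≠ 80
df = n - 1 = 17
t = (x̄ - μ₀) / (s/√n) = (81.43 - 80) / (9.96/√18) = 0.609
p-value = 0.5505

Since p-value > α = 0.05, we fail to reject H₀.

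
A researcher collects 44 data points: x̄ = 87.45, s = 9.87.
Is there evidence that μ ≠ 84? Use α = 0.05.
One-sample t-test:
H₀: μ = 84
H₁: μ ≠ 84
df = n - 1 = 43
t = (x̄ - μ₀) / (s/√n) = (87.45 - 84) / (9.87/√44) = 2.319
p-value = 0.0252

Since p-value < α = 0.05, we reject H₀.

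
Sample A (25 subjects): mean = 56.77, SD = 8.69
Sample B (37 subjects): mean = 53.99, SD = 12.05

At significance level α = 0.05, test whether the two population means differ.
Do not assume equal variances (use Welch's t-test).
Welch's two-sample t-test:
H₀: μ₁ = μ₂
H₁: μ₁ ≠ μ₂
s₁²/n₁ = 8.69²/25 = 3.0206,  s₂²/n₂ = 12.05²/37 = 3.9244
SE = √(s₁²/n₁ + s₂²/n₂) = √(3.0206 + 3.9244) = 2.6353
df (Welch-Satterthwaite) = (s₁²/n₁ + s₂²/n₂)² / [(s₁²/n₁)²/(n₁-1) + (s₂²/n₂)²/(n₂-1)] ≈ 59.70
t = (x̄₁ - x̄₂) / SE = (56.77 - 53.99) / 2.6353 = 2.78 / 2.6353 = 1.055
p-value = 0.2957

Since p-value > α = 0.05, we fail to reject H₀.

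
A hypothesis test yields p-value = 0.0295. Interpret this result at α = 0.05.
Since p = 0.0295 < α = 0.05, reject H₀.
There is sufficient evidence to reject the null hypothesis; the result is statistically significant at the 0.05 level.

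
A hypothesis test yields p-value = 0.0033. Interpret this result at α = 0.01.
Since p = 0.0033 < α = 0.01, reject H₀.
There is sufficient evidence to reject the null hypothesis; the result is statistically significant at the 0.01 level.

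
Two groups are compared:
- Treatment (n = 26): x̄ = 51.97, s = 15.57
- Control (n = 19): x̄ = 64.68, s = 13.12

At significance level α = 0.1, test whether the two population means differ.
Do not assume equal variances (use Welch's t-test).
Welch's two-sample t-test:
H₀: μ₁ = μ₂
H₁: μ₁ ≠ μ₂
s₁²/n₁ = 15.57²/26 = 9.3240,  s₂²/n₂ = 13.12²/19 = 9.0597
SE = √(s₁²/n₁ + s₂²/n₂) = √(9.3240 + 9.0597) = 4.2876
df (Welch-Satterthwaite) = (s₁²/n₁ + s₂²/n₂)² / [(s₁²/n₁)²/(n₁-1) + (s₂²/n₂)²/(n₂-1)] ≈ 42.05
t = (x̄₁ - x̄₂) / SE = (51.97 - 64.68) / 4.2876 = -12.71 / 4.2876 = -2.964
p-value = 0.0050

Since p-value < α = 0.1, we reject H₀.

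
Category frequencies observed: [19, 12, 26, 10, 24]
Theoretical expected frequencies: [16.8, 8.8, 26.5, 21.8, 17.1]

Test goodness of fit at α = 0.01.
Chi-square goodness of fit test:
H₀: observed counts match expected distribution
H₁: observed counts differ from expected distribution
df = k - 1 = 4
χ² = Σ(O - E)²/E
   = (19 - 16.8)²/16.8 + (12 - 8.8)²/8.8 + (26 - 26.5)²/26.5 + (10 - 21.8)²/21.8 + (24 - 17.1)²/17.1
   = 0.288 + 1.164 + 0.009 + 6.387 + 2.784
   = 10.63
p-value = 0.0310

Since p-value > α = 0.01, we fail to reject H₀.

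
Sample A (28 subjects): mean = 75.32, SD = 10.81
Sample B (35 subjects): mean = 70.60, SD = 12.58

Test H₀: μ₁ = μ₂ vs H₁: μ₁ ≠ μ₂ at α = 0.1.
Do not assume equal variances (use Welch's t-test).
Welch's two-sample t-test:
H₀: μ₁ = μ₂
H₁: μ₁ ≠ μ₂
s₁²/n₁ = 10.81²/28 = 4.1734,  s₂²/n₂ = 12.58²/35 = 4.5216
SE = √(s₁²/n₁ + s₂²/n₂) = √(4.1734 + 4.5216) = 2.9487
df (Welch-Satterthwaite) = (s₁²/n₁ + s₂²/n₂)² / [(s₁²/n₁)²/(n₁-1) + (s₂²/n₂)²/(n₂-1)] ≈ 60.66
t = (x̄₁ - x̄₂) / SE = (75.32 - 70.60) / 2.9487 = 4.72 / 2.9487 = 1.601
p-value = 0.1146

Since p-value > α = 0.1, we fail to reject H₀.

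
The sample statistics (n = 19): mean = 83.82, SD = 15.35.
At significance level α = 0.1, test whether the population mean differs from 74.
One-sample t-test:
H₀: μ = 74
H₁: μ ≠ 74
df = n - 1 = 18
t = (x̄ - μ₀) / (s/√n) = (83.82 - 74) / (15.35/√19) = 2.789
p-value = 0.0121

Since p-value < α = 0.1, we reject H₀.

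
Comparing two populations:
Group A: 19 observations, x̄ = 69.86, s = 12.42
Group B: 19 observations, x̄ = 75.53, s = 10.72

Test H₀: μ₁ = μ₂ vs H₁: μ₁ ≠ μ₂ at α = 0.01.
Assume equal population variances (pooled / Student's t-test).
Student's two-sample t-test (equal variances):
H₀: μ₁ = μ₂
H₁: μ₁ ≠ μ₂
df = n₁ + n₂ - 2 = 36
Pooled variance s_p² = [(n₁-1)s₁² + (n₂-1)s₂²] / (n₁ + n₂ - 2) = [(18)(12.42²) + (18)(10.72²)] / 36 = 134.5874
SE = √(s_p²(1/n₁ + 1/n₂)) = √(134.5874 × (1/19 + 1/19)) = 3.7639
t = (x̄₁ - x̄₂) / SE = (69.86 - 75.53) / 3.7639 = -5.67 / 3.7639 = -1.506
p-value = 0.1407

Since p-value > α = 0.01, we fail to reject H₀.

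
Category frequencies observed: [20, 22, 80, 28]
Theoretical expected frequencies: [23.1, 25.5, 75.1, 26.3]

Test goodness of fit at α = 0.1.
Chi-square goodness of fit test:
H₀: observed counts match expected distribution
H₁: observed counts differ from expected distribution
df = k - 1 = 3
χ² = Σ(O - E)²/E
   = (20 - 23.1)²/23.1 + (22 - 25.5)²/25.5 + (80 - 75.1)²/75.1 + (28 - 26.3)²/26.3
   = 0.416 + 0.480 + 0.320 + 0.110
   = 1.33
p-value = 0.7230

Since p-value > α = 0.1, we fail to reject H₀.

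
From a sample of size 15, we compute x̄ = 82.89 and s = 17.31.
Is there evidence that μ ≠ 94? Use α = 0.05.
One-sample t-test:
H₀: μ = 94
H₁: μ ≠ 94
df = n - 1 = 14
t = (x̄ - μ₀) / (s/√n) = (82.89 - 94) / (17.31/√15) = -2.486
p-value = 0.0262

Since p-value < α = 0.05, we reject H₀.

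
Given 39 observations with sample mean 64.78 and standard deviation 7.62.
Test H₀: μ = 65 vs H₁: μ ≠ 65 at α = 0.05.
One-sample t-test:
H₀: μ = 65
H₁: μ ≠ 65
df = n - 1 = 38
t = (x̄ - μ₀) / (s/√n) = (64.78 - 65) / (7.62/√39) = -0.180
p-value = 0.8579

Since p-value > α = 0.05, we fail to reject H₀.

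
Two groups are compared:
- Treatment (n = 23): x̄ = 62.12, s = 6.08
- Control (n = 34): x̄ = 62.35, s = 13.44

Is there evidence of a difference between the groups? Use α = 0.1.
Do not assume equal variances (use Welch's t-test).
Welch's two-sample t-test:
H₀: μ₁ = μ₂
H₁: μ₁ ≠ μ₂
s₁²/n₁ = 6.08²/23 = 1.6072,  s₂²/n₂ = 13.44²/34 = 5.3128
SE = √(s₁²/n₁ + s₂²/n₂) = √(1.6072 + 5.3128) = 2.6306
df (Welch-Satterthwaite) = (s₁²/n₁ + s₂²/n₂)² / [(s₁²/n₁)²/(n₁-1) + (s₂²/n₂)²/(n₂-1)] ≈ 49.23
t = (x̄₁ - x̄₂) / SE = (62.12 - 62.35) / 2.6306 = -0.23 / 2.6306 = -0.087
p-value = 0.9307

Since p-value > α = 0.1, we fail to reject H₀.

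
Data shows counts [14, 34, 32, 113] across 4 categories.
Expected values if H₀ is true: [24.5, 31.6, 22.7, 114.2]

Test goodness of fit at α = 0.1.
Chi-square goodness of fit test:
H₀: observed counts match expected distribution
H₁: observed counts differ from expected distribution
df = k - 1 = 3
χ² = Σ(O - E)²/E
   = (14 - 24.5)²/24.5 + (34 - 31.6)²/31.6 + (32 - 22.7)²/22.7 + (113 - 114.2)²/114.2
   = 4.500 + 0.182 + 3.810 + 0.013
   = 8.51
p-value = 0.0366

Since p-value < α = 0.1, we reject H₀.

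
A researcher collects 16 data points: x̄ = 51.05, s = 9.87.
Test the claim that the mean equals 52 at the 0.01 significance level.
One-sample t-test:
H₀: μ = 52
H₁: μ ≠ 52
df = n - 1 = 15
t = (x̄ - μ₀) / (s/√n) = (51.05 - 52) / (9.87/√16) = -0.385
p-value = 0.7056

Since p-value > α = 0.01, we fail to reject H₀.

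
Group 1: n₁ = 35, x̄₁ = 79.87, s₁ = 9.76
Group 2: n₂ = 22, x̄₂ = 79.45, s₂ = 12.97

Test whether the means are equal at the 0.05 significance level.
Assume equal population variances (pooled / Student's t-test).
Student's two-sample t-test (equal variances):
H₀: μ₁ = μ₂
H₁: μ₁ ≠ μ₂
df = n₁ + n₂ - 2 = 55
Pooled variance s_p² = [(n₁-1)s₁² + (n₂-1)s₂²] / (n₁ + n₂ - 2) = [(34)(9.76²) + (21)(12.97²)] / 55 = 123.1163
SE = √(s_p²(1/n₁ + 1/n₂)) = √(123.1163 × (1/35 + 1/22)) = 3.0189
t = (x̄₁ - x̄₂) / SE = (79.87 - 79.45) / 3.0189 = 0.42 / 3.0189 = 0.139
p-value = 0.8899

Since p-value > α = 0.05, we fail to reject H₀.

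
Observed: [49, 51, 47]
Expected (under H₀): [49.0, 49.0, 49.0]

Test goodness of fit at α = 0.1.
Chi-square goodness of fit test:
H₀: observed counts match expected distribution
H₁: observed counts differ from expected distribution
df = k - 1 = 2
χ² = Σ(O - E)²/E
   = (49 - 49.0)²/49.0 + (51 - 49.0)²/49.0 + (47 - 49.0)²/49.0
   = 0.000 + 0.082 + 0.082
   = 0.16
p-value = 0.9216

Since p-value > α = 0.1, we fail to reject H₀.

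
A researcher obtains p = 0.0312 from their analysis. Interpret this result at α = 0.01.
Since p = 0.0312 > α = 0.01, fail to reject H₀.
There is insufficient evidence to reject the null hypothesis; the result is not statistically significant at the 0.01 level.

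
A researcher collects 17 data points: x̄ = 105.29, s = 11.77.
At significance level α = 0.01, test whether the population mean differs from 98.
One-sample t-test:
H₀: μ = 98
H₁: μ ≠ 98
df = n - 1 = 16
t = (x̄ - μ₀) / (s/√n) = (105.29 - 98) / (11.77/√17) = 2.554
p-value = 0.0212

Since p-value > α = 0.01, we fail to reject H₀.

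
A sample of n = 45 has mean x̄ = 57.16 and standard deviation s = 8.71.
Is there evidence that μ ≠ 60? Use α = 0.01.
One-sample t-test:
H₀: μ = 60
H₁: μ ≠ 60
df = n - 1 = 44
t = (x̄ - μ₀) / (s/√n) = (57.16 - 60) / (8.71/√45) = -2.187
p-value = 0.0341

Since p-value > α = 0.01, we fail to reject H₀.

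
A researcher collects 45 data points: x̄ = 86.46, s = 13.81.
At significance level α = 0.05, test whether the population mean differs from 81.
One-sample t-test:
H₀: μ = 81
H₁: μ ≠ 81
df = n - 1 = 44
t = (x̄ - μ₀) / (s/√n) = (86.46 - 81) / (13.81/√45) = 2.652
p-value = 0.0111

Since p-value < α = 0.05, we reject H₀.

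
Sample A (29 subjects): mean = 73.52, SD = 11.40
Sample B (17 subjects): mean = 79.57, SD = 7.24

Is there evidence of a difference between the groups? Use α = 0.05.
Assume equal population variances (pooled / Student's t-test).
Student's two-sample t-test (equal variances):
H₀: μ₁ = μ₂
H₁: μ₁ ≠ μ₂
df = n₁ + n₂ - 2 = 44
Pooled variance s_p² = [(n₁-1)s₁² + (n₂-1)s₂²] / (n₁ + n₂ - 2) = [(28)(11.40²) + (16)(7.24²)] / 44 = 101.7628
SE = √(s_p²(1/n₁ + 1/n₂)) = √(101.7628 × (1/29 + 1/17)) = 3.0814
t = (x̄₁ - x̄₂) / SE = (73.52 - 79.57) / 3.0814 = -6.05 / 3.0814 = -1.963
p-value = 0.0559

Since p-value > α = 0.05, we fail to reject H₀.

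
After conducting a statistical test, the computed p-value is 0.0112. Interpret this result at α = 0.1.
Since p = 0.0112 < α = 0.1, reject H₀.
There is sufficient evidence to reject the null hypothesis; the result is statistically significant at the 0.1 level.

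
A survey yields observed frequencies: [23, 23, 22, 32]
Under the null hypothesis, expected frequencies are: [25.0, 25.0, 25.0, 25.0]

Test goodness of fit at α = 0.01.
Chi-square goodness of fit test:
H₀: observed counts match expected distribution
H₁: observed counts differ from expected distribution
df = k - 1 = 3
χ² = Σ(O - E)²/E
   = (23 - 25.0)²/25.0 + (23 - 25.0)²/25.0 + (22 - 25.0)²/25.0 + (32 - 25.0)²/25.0
   = 0.160 + 0.160 + 0.360 + 1.960
   = 2.64
p-value = 0.4505

Since p-value > α = 0.01, we fail to reject H₀.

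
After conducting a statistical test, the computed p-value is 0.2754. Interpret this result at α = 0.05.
Since p = 0.2754 > α = 0.05, fail to reject H₀.
There is insufficient evidence to reject the null hypothesis; the result is not statistically significant at the 0.05 level.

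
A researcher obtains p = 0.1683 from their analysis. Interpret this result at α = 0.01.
Since p = 0.1683 > α = 0.01, fail to reject H₀.
There is insufficient evidence to reject the null hypothesis; the result is not statistically significant at the 0.01 level.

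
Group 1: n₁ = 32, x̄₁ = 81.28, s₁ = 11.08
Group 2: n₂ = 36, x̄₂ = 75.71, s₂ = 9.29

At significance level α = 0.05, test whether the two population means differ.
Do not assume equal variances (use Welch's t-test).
Welch's two-sample t-test:
H₀: μ₁ = μ₂
H₁: μ₁ ≠ μ₂
s₁²/n₁ = 11.08²/32 = 3.8365,  s₂²/n₂ = 9.29²/36 = 2.3973
SE = √(s₁²/n₁ + s₂²/n₂) = √(3.8365 + 2.3973) = 2.4968
df (Welch-Satterthwaite) = (s₁²/n₁ + s₂²/n₂)² / [(s₁²/n₁)²/(n₁-1) + (s₂²/n₂)²/(n₂-1)] ≈ 60.81
t = (x̄₁ - x̄₂) / SE = (81.28 - 75.71) / 2.4968 = 5.57 / 2.4968 = 2.231
p-value = 0.0294

Since p-value < α = 0.05, we reject H₀.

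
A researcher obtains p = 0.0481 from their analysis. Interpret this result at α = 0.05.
Since p = 0.0481 < α = 0.05, reject H₀.
There is sufficient evidence to reject the null hypothesis; the result is statistically significant at the 0.05 level.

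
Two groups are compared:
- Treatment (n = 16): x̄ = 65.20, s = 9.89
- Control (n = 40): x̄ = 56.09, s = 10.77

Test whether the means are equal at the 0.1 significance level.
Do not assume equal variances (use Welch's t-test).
Welch's two-sample t-test:
H₀: μ₁ = μ₂
H₁: μ₁ ≠ μ₂
s₁²/n₁ = 9.89²/16 = 6.1133,  s₂²/n₂ = 10.77²/40 = 2.8998
SE = √(s₁²/n₁ + s₂²/n₂) = √(6.1133 + 2.8998) = 3.0022
df (Welch-Satterthwaite) = (s₁²/n₁ + s₂²/n₂)² / [(s₁²/n₁)²/(n₁-1) + (s₂²/n₂)²/(n₂-1)] ≈ 30.01
t = (x̄₁ - x̄₂) / SE = (65.20 - 56.09) / 3.0022 = 9.11 / 3.0022 = 3.034
p-value = 0.0049

Since p-value < α = 0.1, we reject H₀.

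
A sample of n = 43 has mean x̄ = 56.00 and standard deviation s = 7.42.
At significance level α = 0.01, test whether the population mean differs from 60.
One-sample t-test:
H₀: μ = 60
H₁: μ ≠ 60
df = n - 1 = 42
t = (x̄ - μ₀) / (s/√n) = (56.00 - 60) / (7.42/√43) = -3.535
p-value = 0.0010

Since p-value < α = 0.01, we reject H₀.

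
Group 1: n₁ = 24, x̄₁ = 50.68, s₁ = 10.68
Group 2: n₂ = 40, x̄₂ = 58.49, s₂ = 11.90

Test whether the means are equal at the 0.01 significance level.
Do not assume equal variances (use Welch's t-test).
Welch's two-sample t-test:
H₀: μ₁ = μ₂
H₁: μ₁ ≠ μ₂
s₁²/n₁ = 10.68²/24 = 4.7526,  s₂²/n₂ = 11.90²/40 = 3.5403
SE = √(s₁²/n₁ + s₂²/n₂) = √(4.7526 + 3.5403) = 2.8797
df (Welch-Satterthwaite) = (s₁²/n₁ + s₂²/n₂)² / [(s₁²/n₁)²/(n₁-1) + (s₂²/n₂)²/(n₂-1)] ≈ 52.76
t = (x̄₁ - x̄₂) / SE = (50.68 - 58.49) / 2.8797 = -7.81 / 2.8797 = -2.712
p-value = 0.0090

Since p-value < α = 0.01, we reject H₀.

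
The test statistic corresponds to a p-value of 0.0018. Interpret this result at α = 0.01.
Since p = 0.0018 < α = 0.01, reject H₀.
There is sufficient evidence to reject the null hypothesis; the result is statistically significant at the 0.01 level.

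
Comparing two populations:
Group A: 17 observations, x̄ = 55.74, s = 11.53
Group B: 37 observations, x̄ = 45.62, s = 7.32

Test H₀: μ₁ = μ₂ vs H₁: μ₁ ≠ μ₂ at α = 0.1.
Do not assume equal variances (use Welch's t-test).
Welch's two-sample t-test:
H₀: μ₁ = μ₂
H₁: μ₁ ≠ μ₂
s₁²/n₁ = 11.53²/17 = 7.8201,  s₂²/n₂ = 7.32²/37 = 1.4482
SE = √(s₁²/n₁ + s₂²/n₂) = √(7.8201 + 1.4482) = 3.0444
df (Welch-Satterthwaite) = (s₁²/n₁ + s₂²/n₂)² / [(s₁²/n₁)²/(n₁-1) + (s₂²/n₂)²/(n₂-1)] ≈ 22.14
t = (x̄₁ - x̄₂) / SE = (55.74 - 45.62) / 3.0444 = 10.12 / 3.0444 = 3.324
p-value = 0.0031

Since p-value < α = 0.1, we reject H₀.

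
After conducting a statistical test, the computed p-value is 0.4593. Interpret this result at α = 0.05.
Since p = 0.4593 > α = 0.05, fail to reject H₀.
There is insufficient evidence to reject the null hypothesis; the result is not statistically significant at the 0.05 level.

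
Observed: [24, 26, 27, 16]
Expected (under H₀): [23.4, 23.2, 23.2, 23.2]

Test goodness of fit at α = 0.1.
Chi-square goodness of fit test:
H₀: observed counts match expected distribution
H₁: observed counts differ from expected distribution
df = k - 1 = 3
χ² = Σ(O - E)²/E
   = (24 - 23.4)²/23.4 + (26 - 23.2)²/23.2 + (27 - 23.2)²/23.2 + (16 - 23.2)²/23.2
   = 0.015 + 0.338 + 0.622 + 2.234
   = 3.21
p-value = 0.3603

Since p-value > α = 0.1, we fail to reject H₀.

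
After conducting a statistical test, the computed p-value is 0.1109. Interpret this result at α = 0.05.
Since p = 0.1109 > α = 0.05, fail to reject H₀.
There is insufficient evidence to reject the null hypothesis; the result is not statistically significant at the 0.05 level.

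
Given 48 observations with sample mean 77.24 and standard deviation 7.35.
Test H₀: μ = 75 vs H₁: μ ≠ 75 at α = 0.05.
One-sample t-test:
H₀: μ = 75
H₁: μ ≠ 75
df = n - 1 = 47
t = (x̄ - μ₀) / (s/√n) = (77.24 - 75) / (7.35/√48) = 2.111
p-value = 0.0401

Since p-value < α = 0.05, we reject H₀.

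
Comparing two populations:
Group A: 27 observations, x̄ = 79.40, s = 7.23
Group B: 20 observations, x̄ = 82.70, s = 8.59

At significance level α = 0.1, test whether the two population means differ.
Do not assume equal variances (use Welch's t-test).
Welch's two-sample t-test:
H₀: μ₁ = μ₂
H₁: μ₁ ≠ μ₂
s₁²/n₁ = 7.23²/27 = 1.9360,  s₂²/n₂ = 8.59²/20 = 3.6894
SE = √(s₁²/n₁ + s₂²/n₂) = √(1.9360 + 3.6894) = 2.3718
df (Welch-Satterthwaite) = (s₁²/n₁ + s₂²/n₂)² / [(s₁²/n₁)²/(n₁-1) + (s₂²/n₂)²/(n₂-1)] ≈ 36.77
t = (x̄₁ - x̄₂) / SE = (79.40 - 82.70) / 2.3718 = -3.30 / 2.3718 = -1.391
p-value = 0.1725

Since p-value > α = 0.1, we fail to reject H₀.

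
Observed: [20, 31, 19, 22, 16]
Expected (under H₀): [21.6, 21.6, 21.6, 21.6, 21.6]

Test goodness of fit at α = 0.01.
Chi-square goodness of fit test:
H₀: observed counts match expected distribution
H₁: observed counts differ from expected distribution
df = k - 1 = 4
χ² = Σ(O - E)²/E
   = (20 - 21.6)²/21.6 + (31 - 21.6)²/21.6 + (19 - 21.6)²/21.6 + (22 - 21.6)²/21.6 + (16 - 21.6)²/21.6
   = 0.119 + 4.091 + 0.313 + 0.007 + 1.452
   = 5.98
p-value = 0.2005

Since p-value > α = 0.01, we fail to reject H₀.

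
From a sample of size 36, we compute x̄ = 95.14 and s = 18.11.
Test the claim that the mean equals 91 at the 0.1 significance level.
One-sample t-test:
H₀: μ = 91
H₁: μ ≠ 91
df = n - 1 = 35
t = (x̄ - μ₀) / (s/√n) = (95.14 - 91) / (18.11/√36) = 1.372
p-value = 0.1789

Since p-value > α = 0.1, we fail to reject H₀.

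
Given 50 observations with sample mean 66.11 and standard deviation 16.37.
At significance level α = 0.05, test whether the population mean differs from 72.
One-sample t-test:
H₀: μ = 72
H₁: μ ≠ 72
df = n - 1 = 49
t = (x̄ - μ₀) / (s/√n) = (66.11 - 72) / (16.37/√50) = -2.544
p-value = 0.0142

Since p-value < α = 0.05, we reject H₀.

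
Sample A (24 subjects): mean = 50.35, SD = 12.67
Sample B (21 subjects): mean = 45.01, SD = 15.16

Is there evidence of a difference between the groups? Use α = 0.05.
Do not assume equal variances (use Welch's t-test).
Welch's two-sample t-test:
H₀: μ₁ = μ₂
H₁: μ₁ ≠ μ₂
s₁²/n₁ = 12.67²/24 = 6.6887,  s₂²/n₂ = 15.16²/21 = 10.9441
SE = √(s₁²/n₁ + s₂²/n₂) = √(6.6887 + 10.9441) = 4.1991
df (Welch-Satterthwaite) = (s₁²/n₁ + s₂²/n₂)² / [(s₁²/n₁)²/(n₁-1) + (s₂²/n₂)²/(n₂-1)] ≈ 39.19
t = (x̄₁ - x̄₂) / SE = (50.35 - 45.01) / 4.1991 = 5.34 / 4.1991 = 1.272
p-value = 0.2110

Since p-value > α = 0.05, we fail to reject H₀.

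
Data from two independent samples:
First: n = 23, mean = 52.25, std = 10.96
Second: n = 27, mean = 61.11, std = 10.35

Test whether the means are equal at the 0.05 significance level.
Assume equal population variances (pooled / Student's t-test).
Student's two-sample t-test (equal variances):
H₀: μ₁ = μ₂
H₁: μ₁ ≠ μ₂
df = n₁ + n₂ - 2 = 48
Pooled variance s_p² = [(n₁-1)s₁² + (n₂-1)s₂²] / (n₁ + n₂ - 2) = [(22)(10.96²) + (26)(10.35²)] / 48 = 113.0804
SE = √(s_p²(1/n₁ + 1/n₂)) = √(113.0804 × (1/23 + 1/27)) = 3.0174
t = (x̄₁ - x̄₂) / SE = (52.25 - 61.11) / 3.0174 = -8.86 / 3.0174 = -2.936
p-value = 0.0051

Since p-value < α = 0.05, we reject H₀.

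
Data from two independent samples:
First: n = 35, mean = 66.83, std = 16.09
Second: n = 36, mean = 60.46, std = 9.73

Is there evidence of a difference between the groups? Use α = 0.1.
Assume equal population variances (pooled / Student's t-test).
Student's two-sample t-test (equal variances):
H₀: μ₁ = μ₂
H₁: μ₁ ≠ μ₂
df = n₁ + n₂ - 2 = 69
Pooled variance s_p² = [(n₁-1)s₁² + (n₂-1)s₂²] / (n₁ + n₂ - 2) = [(34)(16.09²) + (35)(9.73²)] / 69 = 175.5905
SE = √(s_p²(1/n₁ + 1/n₂)) = √(175.5905 × (1/35 + 1/36)) = 3.1455
t = (x̄₁ - x̄₂) / SE = (66.83 - 60.46) / 3.1455 = 6.37 / 3.1455 = 2.025
p-value = 0.0467

Since p-value < α = 0.1, we reject H₀.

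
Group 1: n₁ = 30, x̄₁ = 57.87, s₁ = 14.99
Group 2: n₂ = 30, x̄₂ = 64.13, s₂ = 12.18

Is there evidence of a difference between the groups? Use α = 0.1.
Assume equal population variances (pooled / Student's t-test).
Student's two-sample t-test (equal variances):
H₀: μ₁ = μ₂
H₁: μ₁ ≠ μ₂
df = n₁ + n₂ - 2 = 58
Pooled variance s_p² = [(n₁-1)s₁² + (n₂-1)s₂²] / (n₁ + n₂ - 2) = [(29)(14.99²) + (29)(12.18²)] / 58 = 186.5262
SE = √(s_p²(1/n₁ + 1/n₂)) = √(186.5262 × (1/30 + 1/30)) = 3.5263
t = (x̄₁ - x̄₂) / SE = (57.87 - 64.13) / 3.5263 = -6.26 / 3.5263 = -1.775
p-value = 0.0811

Since p-value < α = 0.1, we reject H₀.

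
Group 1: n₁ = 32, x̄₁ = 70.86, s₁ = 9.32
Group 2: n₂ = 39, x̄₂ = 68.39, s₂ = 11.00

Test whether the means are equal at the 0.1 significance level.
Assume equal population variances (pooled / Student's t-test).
Student's two-sample t-test (equal variances):
H₀: μ₁ = μ₂
H₁: μ₁ ≠ μ₂
df = n₁ + n₂ - 2 = 69
Pooled variance s_p² = [(n₁-1)s₁² + (n₂-1)s₂²] / (n₁ + n₂ - 2) = [(31)(9.32²) + (38)(11.00²)] / 69 = 105.6628
SE = √(s_p²(1/n₁ + 1/n₂)) = √(105.6628 × (1/32 + 1/39)) = 2.4518
t = (x̄₁ - x̄₂) / SE = (70.86 - 68.39) / 2.4518 = 2.47 / 2.4518 = 1.007
p-value = 0.3172

Since p-value > α = 0.1, we fail to reject H₀.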